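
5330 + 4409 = 9739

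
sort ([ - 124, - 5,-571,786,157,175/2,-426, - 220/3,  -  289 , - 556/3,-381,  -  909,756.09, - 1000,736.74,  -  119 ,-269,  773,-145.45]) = [ - 1000,-909, - 571, - 426, - 381, - 289, - 269, - 556/3 ,  -  145.45,  -  124, - 119, - 220/3, - 5,175/2,157,736.74, 756.09,773,786]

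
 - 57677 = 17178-74855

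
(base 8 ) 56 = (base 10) 46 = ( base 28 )1I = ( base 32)1e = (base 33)1D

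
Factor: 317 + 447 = 2^2 *191^1 = 764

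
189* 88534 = 16732926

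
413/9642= 413/9642 = 0.04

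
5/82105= 1/16421  =  0.00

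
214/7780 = 107/3890 = 0.03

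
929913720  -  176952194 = 752961526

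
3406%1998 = 1408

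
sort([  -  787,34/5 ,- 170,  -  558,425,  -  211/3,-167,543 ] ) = [ - 787, -558,- 170, - 167 , - 211/3,  34/5,425,543 ] 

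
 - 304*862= - 262048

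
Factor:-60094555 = -5^1*241^1*49871^1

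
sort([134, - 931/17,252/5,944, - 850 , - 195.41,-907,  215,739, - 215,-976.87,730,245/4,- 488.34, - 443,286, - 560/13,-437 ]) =[ - 976.87, - 907,- 850, - 488.34, - 443, - 437, - 215,-195.41, - 931/17, - 560/13,252/5,245/4,134,215,286, 730,739,944] 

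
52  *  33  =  1716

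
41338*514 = 21247732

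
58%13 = 6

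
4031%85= 36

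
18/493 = 18/493  =  0.04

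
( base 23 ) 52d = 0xa90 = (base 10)2704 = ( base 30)304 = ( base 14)DB2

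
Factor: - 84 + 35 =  - 49 = -7^2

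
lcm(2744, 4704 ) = 32928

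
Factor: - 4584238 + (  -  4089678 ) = - 2^2* 353^1*6143^1 =-8673916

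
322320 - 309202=13118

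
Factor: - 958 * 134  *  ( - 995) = 127730140 = 2^2*5^1*67^1 * 199^1 * 479^1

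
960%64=0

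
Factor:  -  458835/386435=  - 507/427 = -3^1*7^( - 1 ) * 13^2 * 61^ ( - 1 )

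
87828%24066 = 15630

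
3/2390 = 3/2390 = 0.00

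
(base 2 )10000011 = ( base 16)83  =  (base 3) 11212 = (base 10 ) 131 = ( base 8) 203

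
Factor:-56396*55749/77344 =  -2^(  -  3)*3^1* 23^1 * 613^1 * 2417^ (-1 )*18583^1 = - 786005151/19336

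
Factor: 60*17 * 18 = 2^3*3^3*5^1*17^1 = 18360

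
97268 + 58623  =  155891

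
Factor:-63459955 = -5^1 * 13^1*976307^1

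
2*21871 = 43742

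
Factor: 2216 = 2^3*277^1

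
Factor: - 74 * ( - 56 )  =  4144 =2^4*  7^1*37^1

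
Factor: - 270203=  -  47^1 * 5749^1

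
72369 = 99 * 731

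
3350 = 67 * 50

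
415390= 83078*5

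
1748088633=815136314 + 932952319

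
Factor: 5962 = 2^1*11^1* 271^1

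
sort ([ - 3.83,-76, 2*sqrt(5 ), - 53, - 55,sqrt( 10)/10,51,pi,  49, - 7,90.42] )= [ - 76, -55,-53, -7, - 3.83,sqrt (10) /10,pi,2  *  sqrt(5), 49, 51,90.42]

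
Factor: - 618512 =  - 2^4*29^1 * 31^1*43^1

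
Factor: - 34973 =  - 41^1* 853^1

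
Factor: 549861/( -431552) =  - 897/704 = - 2^ ( - 6)*3^1 *11^( -1 )*13^1* 23^1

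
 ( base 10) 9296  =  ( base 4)2101100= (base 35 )7KL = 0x2450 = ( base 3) 110202022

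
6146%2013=107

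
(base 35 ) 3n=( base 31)44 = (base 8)200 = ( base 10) 128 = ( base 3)11202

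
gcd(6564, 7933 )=1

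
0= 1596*0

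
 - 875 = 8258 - 9133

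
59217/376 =59217/376 = 157.49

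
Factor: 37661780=2^2*5^1*13^1*41^1*3533^1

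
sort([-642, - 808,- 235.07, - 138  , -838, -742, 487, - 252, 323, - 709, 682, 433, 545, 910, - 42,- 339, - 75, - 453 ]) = [ - 838, - 808 ,-742, - 709, -642, -453 , - 339, - 252,  -  235.07, - 138, - 75, - 42, 323,433, 487, 545, 682,910]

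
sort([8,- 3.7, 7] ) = [  -  3.7, 7 , 8 ] 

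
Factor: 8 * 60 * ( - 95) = - 2^5 *3^1* 5^2 * 19^1 =- 45600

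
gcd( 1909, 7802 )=83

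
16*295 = 4720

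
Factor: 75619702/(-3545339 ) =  - 2^1*7^( - 1 )*571^( - 1)*887^(  -  1 )* 37809851^1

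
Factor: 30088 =2^3*3761^1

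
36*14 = 504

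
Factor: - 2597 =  - 7^2*53^1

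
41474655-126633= 41348022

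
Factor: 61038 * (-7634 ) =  - 465964092 =- 2^2*  3^2*11^1*347^1*3391^1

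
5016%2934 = 2082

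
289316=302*958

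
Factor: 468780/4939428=5^1*601^1*31663^( - 1 ) = 3005/31663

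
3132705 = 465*6737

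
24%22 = 2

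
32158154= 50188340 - 18030186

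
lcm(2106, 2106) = 2106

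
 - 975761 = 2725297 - 3701058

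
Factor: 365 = 5^1 * 73^1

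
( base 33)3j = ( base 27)4a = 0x76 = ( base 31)3P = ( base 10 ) 118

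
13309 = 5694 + 7615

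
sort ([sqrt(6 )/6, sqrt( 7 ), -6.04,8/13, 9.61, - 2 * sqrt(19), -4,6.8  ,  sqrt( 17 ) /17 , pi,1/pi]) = [ -2*sqrt(19), - 6.04,  -  4, sqrt(17 )/17, 1/pi,sqrt(6)/6, 8/13,sqrt(7 ) , pi,6.8,9.61]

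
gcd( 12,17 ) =1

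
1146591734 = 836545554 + 310046180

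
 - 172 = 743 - 915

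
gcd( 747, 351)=9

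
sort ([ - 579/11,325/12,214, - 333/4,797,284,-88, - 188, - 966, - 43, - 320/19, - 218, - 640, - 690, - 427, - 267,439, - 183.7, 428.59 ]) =[ - 966, - 690,- 640 , - 427, - 267, - 218, - 188, - 183.7, - 88, - 333/4, - 579/11, - 43,-320/19, 325/12,214, 284,428.59, 439,797]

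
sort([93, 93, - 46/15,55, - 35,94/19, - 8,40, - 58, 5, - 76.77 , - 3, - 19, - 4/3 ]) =[ - 76.77, - 58, - 35,-19, -8, - 46/15, - 3, - 4/3,94/19, 5,40,55, 93,93]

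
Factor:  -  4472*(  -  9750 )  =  2^4*3^1*5^3*13^2*43^1 = 43602000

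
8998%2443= 1669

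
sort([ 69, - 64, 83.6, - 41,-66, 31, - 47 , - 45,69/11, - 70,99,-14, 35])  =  [ - 70,-66, - 64, - 47,  -  45, - 41, - 14,69/11,31,35,69, 83.6  ,  99]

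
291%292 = 291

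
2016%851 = 314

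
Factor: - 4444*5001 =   -  2^2*3^1*11^1 * 101^1*1667^1 =- 22224444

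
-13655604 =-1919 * 7116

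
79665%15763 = 850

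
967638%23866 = 12998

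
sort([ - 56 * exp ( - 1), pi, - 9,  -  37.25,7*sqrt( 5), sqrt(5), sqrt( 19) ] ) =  [ - 37.25, - 56 * exp(-1 ), - 9,sqrt(5),pi,sqrt( 19 ), 7 * sqrt( 5)]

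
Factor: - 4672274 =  - 2^1 * 2336137^1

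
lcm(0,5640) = 0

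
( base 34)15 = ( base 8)47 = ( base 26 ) 1d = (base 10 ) 39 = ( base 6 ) 103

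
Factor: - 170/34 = -5=- 5^1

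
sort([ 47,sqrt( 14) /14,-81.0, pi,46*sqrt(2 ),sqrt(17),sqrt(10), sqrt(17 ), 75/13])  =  [  -  81.0,sqrt( 14) /14 , pi,  sqrt ( 10), sqrt( 17 ),  sqrt ( 17 ) , 75/13, 47,  46*sqrt( 2 )] 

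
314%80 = 74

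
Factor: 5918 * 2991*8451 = 149588936838  =  2^1 * 3^4*11^1*269^1*313^1*997^1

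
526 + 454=980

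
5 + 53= 58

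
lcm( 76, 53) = 4028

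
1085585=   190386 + 895199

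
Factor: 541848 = 2^3*3^1 *107^1 * 211^1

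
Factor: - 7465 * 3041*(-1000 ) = 22701065000 = 2^3*5^4 *1493^1*3041^1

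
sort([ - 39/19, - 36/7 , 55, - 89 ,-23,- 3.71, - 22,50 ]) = [ - 89, - 23, - 22, - 36/7 , - 3.71, - 39/19, 50,55] 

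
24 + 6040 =6064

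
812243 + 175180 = 987423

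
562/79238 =281/39619 =0.01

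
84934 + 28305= 113239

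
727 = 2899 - 2172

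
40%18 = 4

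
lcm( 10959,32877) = 32877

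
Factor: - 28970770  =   - 2^1* 5^1 * 59^1*49103^1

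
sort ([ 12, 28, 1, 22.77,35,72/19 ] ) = [1, 72/19,  12, 22.77 , 28, 35]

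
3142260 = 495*6348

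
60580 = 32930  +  27650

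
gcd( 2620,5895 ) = 655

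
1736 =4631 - 2895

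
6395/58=6395/58 =110.26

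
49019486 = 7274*6739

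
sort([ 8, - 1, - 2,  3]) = [ - 2 , - 1,  3, 8]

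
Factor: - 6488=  - 2^3*811^1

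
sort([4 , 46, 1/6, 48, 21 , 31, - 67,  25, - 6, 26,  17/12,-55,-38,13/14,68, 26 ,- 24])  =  [  -  67,-55,- 38,- 24, - 6, 1/6,13/14,17/12, 4, 21, 25,  26, 26, 31, 46,48, 68 ] 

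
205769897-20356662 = 185413235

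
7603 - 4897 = 2706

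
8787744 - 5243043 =3544701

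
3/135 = 1/45 = 0.02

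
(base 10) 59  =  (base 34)1p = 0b111011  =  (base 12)4b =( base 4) 323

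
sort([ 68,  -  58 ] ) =[ - 58, 68] 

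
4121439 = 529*7791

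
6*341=2046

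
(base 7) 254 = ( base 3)12002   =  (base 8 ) 211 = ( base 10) 137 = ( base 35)3w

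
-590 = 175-765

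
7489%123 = 109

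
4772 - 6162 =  - 1390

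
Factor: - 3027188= - 2^2*199^1*3803^1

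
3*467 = 1401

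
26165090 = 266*98365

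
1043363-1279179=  -235816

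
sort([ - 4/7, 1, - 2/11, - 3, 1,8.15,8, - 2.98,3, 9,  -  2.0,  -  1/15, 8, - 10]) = [ - 10,-3, - 2.98, - 2.0, - 4/7, - 2/11, - 1/15, 1 , 1 , 3, 8, 8, 8.15, 9 ] 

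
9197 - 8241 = 956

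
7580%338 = 144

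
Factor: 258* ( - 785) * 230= - 2^2 * 3^1*5^2 * 23^1*43^1 * 157^1=- 46581900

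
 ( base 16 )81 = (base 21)63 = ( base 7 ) 243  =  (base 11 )108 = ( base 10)129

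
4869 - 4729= 140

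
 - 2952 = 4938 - 7890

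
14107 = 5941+8166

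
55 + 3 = 58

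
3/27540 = 1/9180 =0.00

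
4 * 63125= 252500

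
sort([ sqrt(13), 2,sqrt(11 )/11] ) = [ sqrt( 11)/11,2,sqrt(13)]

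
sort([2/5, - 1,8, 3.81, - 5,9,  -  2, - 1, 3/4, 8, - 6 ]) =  [ - 6, -5 ,  -  2, - 1, - 1,2/5,3/4, 3.81,8, 8, 9 ] 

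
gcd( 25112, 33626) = 86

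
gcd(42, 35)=7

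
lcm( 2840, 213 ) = 8520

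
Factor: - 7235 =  - 5^1 * 1447^1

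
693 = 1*693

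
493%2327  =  493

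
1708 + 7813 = 9521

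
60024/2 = 30012 = 30012.00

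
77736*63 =4897368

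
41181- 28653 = 12528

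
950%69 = 53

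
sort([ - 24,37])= [ - 24, 37]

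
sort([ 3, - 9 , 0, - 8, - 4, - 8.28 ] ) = [ - 9,-8.28, - 8, - 4,0, 3]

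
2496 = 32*78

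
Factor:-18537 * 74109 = -3^2*7^1 * 37^1*167^1*3529^1  =  - 1373758533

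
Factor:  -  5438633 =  - 1523^1*3571^1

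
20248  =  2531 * 8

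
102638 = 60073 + 42565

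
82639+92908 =175547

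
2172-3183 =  - 1011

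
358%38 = 16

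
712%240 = 232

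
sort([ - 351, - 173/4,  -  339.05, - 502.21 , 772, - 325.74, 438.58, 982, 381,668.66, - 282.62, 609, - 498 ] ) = [ - 502.21, - 498,  -  351, - 339.05,-325.74 , - 282.62, - 173/4,381,438.58,609,668.66 , 772 , 982]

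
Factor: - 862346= - 2^1*431173^1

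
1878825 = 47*39975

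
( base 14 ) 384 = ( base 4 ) 23000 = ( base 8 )1300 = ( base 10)704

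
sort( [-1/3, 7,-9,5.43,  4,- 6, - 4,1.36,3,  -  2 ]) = [ -9, -6,-4, - 2,-1/3, 1.36,3, 4, 5.43,7]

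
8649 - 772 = 7877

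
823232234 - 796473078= 26759156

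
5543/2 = 5543/2   =  2771.50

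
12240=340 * 36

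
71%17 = 3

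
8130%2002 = 122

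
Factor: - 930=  -2^1*3^1 * 5^1*31^1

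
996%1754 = 996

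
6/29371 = 6/29371 = 0.00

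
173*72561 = 12553053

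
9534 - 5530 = 4004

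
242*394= 95348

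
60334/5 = 12066 + 4/5 = 12066.80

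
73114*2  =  146228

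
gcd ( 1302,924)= 42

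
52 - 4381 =-4329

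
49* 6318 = 309582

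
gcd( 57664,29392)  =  16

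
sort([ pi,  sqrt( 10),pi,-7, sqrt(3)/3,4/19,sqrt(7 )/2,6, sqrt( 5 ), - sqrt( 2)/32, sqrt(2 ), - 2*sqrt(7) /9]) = [ - 7,-2*sqrt( 7)/9 , - sqrt(2 ) /32, 4/19 , sqrt( 3) /3,  sqrt (7)/2, sqrt(2), sqrt(5),pi,pi,  sqrt(10 ),6 ]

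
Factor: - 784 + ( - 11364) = -12148 = - 2^2  *  3037^1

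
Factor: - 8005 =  - 5^1*1601^1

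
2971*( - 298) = -885358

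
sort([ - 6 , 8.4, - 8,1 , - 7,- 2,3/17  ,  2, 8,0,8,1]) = [ - 8, - 7, - 6, - 2,0,3/17,1,1, 2,8,8,8.4]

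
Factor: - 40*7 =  - 2^3*5^1*7^1 = - 280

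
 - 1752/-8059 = 1752/8059=0.22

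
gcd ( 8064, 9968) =112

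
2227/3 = 2227/3 = 742.33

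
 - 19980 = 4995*( - 4) 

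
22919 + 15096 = 38015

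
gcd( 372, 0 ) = 372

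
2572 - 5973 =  - 3401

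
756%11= 8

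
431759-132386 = 299373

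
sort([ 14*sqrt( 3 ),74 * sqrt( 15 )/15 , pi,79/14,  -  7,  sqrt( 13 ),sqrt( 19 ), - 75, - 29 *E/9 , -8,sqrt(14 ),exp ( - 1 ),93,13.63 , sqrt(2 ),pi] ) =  [ -75,-29*E/9, - 8, - 7, exp(  -  1 ),sqrt( 2),pi,pi,sqrt(13),sqrt(14),sqrt( 19 ),79/14, 13.63 , 74*sqrt(15 )/15,14*sqrt(3),93]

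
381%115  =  36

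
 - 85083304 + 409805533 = 324722229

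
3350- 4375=-1025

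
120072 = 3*40024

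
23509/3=23509/3 = 7836.33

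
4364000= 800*5455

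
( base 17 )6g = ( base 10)118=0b1110110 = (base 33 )3J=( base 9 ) 141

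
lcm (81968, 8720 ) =409840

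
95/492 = 95/492 = 0.19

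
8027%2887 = 2253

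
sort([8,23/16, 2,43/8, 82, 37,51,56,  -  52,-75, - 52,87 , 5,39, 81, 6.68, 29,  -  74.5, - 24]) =[ - 75, - 74.5, - 52, - 52, - 24,  23/16,2 , 5,43/8,6.68, 8,29,37,  39,51, 56, 81,82,87]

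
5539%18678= 5539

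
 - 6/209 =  - 1 + 203/209 = - 0.03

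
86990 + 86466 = 173456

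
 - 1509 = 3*( - 503)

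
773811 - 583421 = 190390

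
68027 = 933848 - 865821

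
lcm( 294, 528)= 25872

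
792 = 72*11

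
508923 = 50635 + 458288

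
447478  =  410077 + 37401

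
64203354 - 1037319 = 63166035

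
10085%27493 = 10085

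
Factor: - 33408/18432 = -29/16 = - 2^( - 4)*29^1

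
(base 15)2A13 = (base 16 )233a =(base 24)ffi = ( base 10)9018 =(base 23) h12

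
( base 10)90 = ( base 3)10100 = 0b1011010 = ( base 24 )3i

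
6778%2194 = 196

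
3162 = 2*1581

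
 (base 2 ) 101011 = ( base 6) 111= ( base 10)43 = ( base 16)2b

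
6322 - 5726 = 596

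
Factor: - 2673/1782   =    -  3/2 = - 2^ (  -  1 )*3^1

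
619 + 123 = 742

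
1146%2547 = 1146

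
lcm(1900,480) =45600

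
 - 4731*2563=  - 12125553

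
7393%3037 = 1319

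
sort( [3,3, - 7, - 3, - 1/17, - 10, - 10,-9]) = [ - 10,- 10,-9,-7,-3,-1/17,  3,3]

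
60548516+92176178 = 152724694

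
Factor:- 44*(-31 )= 1364 = 2^2*11^1 * 31^1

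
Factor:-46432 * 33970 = -2^6*5^1 * 43^1*79^1 * 1451^1=-1577295040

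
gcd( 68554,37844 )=2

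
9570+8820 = 18390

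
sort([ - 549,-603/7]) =[ - 549, - 603/7]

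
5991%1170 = 141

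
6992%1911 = 1259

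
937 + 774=1711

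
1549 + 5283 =6832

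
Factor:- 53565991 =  - 61^1*878131^1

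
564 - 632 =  - 68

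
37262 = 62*601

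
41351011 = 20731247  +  20619764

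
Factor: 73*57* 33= 137313 = 3^2*11^1*19^1*73^1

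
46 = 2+44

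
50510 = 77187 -26677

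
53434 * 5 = 267170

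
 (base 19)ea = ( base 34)84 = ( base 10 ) 276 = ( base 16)114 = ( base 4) 10110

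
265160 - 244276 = 20884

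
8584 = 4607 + 3977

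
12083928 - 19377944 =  - 7294016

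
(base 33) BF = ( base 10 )378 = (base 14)1D0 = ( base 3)112000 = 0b101111010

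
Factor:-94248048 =  -  2^4*3^1*701^1*2801^1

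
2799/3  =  933 = 933.00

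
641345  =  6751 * 95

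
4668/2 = 2334 = 2334.00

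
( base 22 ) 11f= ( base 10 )521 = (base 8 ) 1011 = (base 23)MF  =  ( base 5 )4041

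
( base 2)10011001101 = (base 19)37D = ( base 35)104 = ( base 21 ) 2GB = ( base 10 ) 1229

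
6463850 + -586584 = 5877266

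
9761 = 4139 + 5622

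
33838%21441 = 12397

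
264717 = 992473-727756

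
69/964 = 69/964 = 0.07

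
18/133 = 18/133 = 0.14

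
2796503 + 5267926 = 8064429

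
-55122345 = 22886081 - 78008426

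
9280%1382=988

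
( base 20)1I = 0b100110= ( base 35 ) 13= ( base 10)38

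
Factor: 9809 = 17^1*577^1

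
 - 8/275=-8/275 = - 0.03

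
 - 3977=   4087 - 8064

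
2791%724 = 619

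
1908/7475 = 1908/7475 = 0.26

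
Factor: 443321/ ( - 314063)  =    -  193^1*2297^1*314063^( - 1)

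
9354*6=56124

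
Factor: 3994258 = 2^1*1997129^1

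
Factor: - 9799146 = -2^1*3^2*7^1*83^1* 937^1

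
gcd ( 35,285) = 5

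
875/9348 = 875/9348=0.09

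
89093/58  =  89093/58 = 1536.09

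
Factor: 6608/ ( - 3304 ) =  - 2 = -2^1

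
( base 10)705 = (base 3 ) 222010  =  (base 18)233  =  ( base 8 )1301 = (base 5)10310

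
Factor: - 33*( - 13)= 3^1*11^1*13^1= 429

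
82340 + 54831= 137171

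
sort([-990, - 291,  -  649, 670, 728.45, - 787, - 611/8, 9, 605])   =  [  -  990, - 787,  -  649, -291,  -  611/8, 9, 605 , 670,728.45 ] 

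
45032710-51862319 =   -  6829609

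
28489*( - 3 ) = -85467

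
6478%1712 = 1342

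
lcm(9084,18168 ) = 18168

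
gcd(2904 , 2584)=8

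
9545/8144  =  9545/8144 = 1.17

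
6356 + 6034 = 12390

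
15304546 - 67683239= - 52378693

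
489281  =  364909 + 124372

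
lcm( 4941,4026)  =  108702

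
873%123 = 12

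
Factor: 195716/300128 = 2^( - 3)*83^(-1 )*433^1 = 433/664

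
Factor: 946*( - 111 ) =-105006= - 2^1*3^1 * 11^1*37^1*43^1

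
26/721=26/721 = 0.04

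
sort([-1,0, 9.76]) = [ - 1, 0,9.76]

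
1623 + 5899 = 7522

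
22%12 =10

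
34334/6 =17167/3 = 5722.33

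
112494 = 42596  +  69898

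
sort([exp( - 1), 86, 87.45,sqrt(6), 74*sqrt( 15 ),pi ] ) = [exp( - 1),sqrt(  6 ), pi,86 , 87.45, 74*sqrt ( 15 )]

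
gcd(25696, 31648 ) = 32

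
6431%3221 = 3210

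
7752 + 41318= 49070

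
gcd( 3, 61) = 1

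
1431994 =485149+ 946845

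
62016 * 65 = 4031040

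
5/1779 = 5/1779=0.00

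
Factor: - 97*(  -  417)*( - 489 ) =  - 19779561   =  - 3^2*97^1*139^1*163^1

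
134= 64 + 70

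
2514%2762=2514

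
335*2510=840850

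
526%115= 66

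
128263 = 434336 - 306073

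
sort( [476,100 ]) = [ 100, 476 ]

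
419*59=24721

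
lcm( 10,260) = 260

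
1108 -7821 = -6713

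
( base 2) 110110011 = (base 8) 663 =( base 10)435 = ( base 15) 1e0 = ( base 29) F0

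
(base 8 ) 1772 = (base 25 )1fi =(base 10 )1018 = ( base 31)11q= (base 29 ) 163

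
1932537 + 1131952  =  3064489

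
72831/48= 24277/16 = 1517.31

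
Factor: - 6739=  -  23^1*293^1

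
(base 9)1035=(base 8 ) 1371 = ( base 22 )1CD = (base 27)115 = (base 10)761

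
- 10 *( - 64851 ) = 648510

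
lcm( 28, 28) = 28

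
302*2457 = 742014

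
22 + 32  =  54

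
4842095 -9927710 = -5085615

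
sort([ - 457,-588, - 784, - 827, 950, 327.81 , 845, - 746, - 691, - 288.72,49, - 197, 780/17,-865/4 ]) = [ - 827,-784, - 746,-691,-588, - 457,  -  288.72, - 865/4, - 197, 780/17, 49,327.81, 845, 950 ]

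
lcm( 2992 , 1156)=50864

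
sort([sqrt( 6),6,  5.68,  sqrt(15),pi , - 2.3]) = [ - 2.3,sqrt( 6 ),pi,sqrt( 15 ),5.68,6] 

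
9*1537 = 13833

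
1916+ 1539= 3455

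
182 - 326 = - 144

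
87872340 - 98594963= - 10722623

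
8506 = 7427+1079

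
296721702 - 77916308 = 218805394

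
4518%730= 138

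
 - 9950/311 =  - 9950/311 = - 31.99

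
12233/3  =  12233/3 = 4077.67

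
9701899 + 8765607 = 18467506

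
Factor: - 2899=-13^1*223^1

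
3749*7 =26243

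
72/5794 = 36/2897 = 0.01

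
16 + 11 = 27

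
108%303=108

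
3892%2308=1584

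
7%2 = 1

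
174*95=16530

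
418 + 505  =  923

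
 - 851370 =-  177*4810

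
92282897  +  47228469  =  139511366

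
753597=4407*171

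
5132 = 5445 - 313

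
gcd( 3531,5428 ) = 1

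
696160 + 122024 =818184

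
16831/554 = 30 + 211/554= 30.38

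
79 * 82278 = 6499962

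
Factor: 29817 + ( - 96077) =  - 2^2*5^1 * 3313^1 = - 66260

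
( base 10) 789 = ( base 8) 1425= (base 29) R6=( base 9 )1066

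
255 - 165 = 90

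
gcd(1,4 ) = 1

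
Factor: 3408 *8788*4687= 2^6*3^1*13^3*43^1*71^1*109^1= 140373325248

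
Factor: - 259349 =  - 223^1*1163^1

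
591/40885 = 591/40885 = 0.01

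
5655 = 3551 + 2104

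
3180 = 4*795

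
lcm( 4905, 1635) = 4905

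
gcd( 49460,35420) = 20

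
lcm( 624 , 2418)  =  19344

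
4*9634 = 38536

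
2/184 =1/92= 0.01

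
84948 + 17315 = 102263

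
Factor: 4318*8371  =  36145978 = 2^1*11^1*17^1*127^1*761^1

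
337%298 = 39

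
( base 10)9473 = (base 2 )10010100000001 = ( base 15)2C18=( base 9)13885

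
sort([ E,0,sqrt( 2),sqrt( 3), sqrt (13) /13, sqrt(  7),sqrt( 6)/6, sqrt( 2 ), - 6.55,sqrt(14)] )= [ - 6.55, 0 , sqrt(13 )/13, sqrt ( 6) /6, sqrt( 2) , sqrt ( 2), sqrt( 3 ),sqrt(7),E,sqrt(14)]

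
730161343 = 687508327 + 42653016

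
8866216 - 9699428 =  - 833212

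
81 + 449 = 530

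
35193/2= 17596 + 1/2 =17596.50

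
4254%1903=448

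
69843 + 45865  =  115708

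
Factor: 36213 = 3^1*12071^1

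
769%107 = 20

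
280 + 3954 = 4234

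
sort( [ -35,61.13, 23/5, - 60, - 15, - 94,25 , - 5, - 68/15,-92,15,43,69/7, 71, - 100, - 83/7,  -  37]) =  [ - 100, - 94, -92 ,-60,-37,-35, - 15, - 83/7, - 5, - 68/15,23/5,69/7, 15 , 25,43,61.13, 71]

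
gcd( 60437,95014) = 1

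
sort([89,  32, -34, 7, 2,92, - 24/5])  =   [ - 34, - 24/5,2,  7,  32,  89,  92]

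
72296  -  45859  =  26437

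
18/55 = 18/55 = 0.33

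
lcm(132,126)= 2772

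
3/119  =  3/119= 0.03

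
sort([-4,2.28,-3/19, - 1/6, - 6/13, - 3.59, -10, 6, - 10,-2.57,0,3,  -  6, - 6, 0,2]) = [  -  10,- 10,-6, - 6  , - 4, - 3.59, - 2.57,-6/13, - 1/6, - 3/19,0, 0, 2,  2.28, 3, 6 ]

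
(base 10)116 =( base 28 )44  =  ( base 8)164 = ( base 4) 1310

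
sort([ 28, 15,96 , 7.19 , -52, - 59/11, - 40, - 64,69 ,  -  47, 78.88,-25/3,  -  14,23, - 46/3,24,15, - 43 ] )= [ - 64, - 52, - 47,- 43,  -  40, - 46/3, - 14,-25/3,-59/11,7.19, 15,15,23,24,28, 69,78.88,  96]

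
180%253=180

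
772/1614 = 386/807 = 0.48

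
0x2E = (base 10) 46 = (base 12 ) 3a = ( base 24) 1M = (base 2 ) 101110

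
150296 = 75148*2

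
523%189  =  145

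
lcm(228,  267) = 20292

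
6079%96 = 31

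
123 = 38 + 85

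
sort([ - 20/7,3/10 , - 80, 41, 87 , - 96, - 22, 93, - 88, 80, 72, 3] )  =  [ - 96, - 88,  -  80, - 22, - 20/7, 3/10, 3, 41, 72, 80, 87, 93]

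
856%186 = 112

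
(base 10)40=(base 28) 1c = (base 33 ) 17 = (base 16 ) 28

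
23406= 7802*3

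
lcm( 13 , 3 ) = 39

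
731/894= 731/894=0.82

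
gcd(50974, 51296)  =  14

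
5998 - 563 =5435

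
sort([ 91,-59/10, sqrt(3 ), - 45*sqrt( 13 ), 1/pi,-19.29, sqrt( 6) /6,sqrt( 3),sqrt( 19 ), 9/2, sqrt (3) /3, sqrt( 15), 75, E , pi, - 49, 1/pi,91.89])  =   [ - 45 * sqrt (13),-49, - 19.29, - 59/10, 1/pi,  1/pi , sqrt( 6)/6,  sqrt( 3 )/3, sqrt(3), sqrt( 3),  E, pi,sqrt( 15), sqrt(19), 9/2, 75 , 91, 91.89]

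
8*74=592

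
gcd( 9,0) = 9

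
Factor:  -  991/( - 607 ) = 607^(- 1)*991^1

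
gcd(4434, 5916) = 6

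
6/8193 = 2/2731=0.00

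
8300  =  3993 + 4307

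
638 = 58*11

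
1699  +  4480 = 6179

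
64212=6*10702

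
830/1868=415/934 =0.44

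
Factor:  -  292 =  - 2^2*73^1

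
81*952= 77112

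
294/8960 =21/640 = 0.03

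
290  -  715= - 425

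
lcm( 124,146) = 9052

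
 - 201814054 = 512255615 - 714069669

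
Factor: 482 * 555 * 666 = 2^2*3^3*5^1 * 37^2*241^1 =178161660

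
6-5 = 1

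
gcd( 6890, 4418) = 2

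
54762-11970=42792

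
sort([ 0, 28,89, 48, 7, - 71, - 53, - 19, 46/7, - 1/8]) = [ - 71, - 53, - 19, - 1/8 , 0,  46/7,7,28,48,89]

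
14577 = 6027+8550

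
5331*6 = 31986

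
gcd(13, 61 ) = 1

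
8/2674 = 4/1337 = 0.00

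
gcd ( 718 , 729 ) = 1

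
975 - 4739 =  - 3764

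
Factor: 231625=5^3*17^1*109^1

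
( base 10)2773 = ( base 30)32D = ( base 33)2i1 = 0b101011010101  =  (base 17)9a2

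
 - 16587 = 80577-97164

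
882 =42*21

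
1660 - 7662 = -6002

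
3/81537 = 1/27179 = 0.00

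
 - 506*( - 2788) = 1410728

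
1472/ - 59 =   -  1472/59=- 24.95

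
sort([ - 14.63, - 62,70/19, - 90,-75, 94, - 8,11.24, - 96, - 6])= [ - 96,-90, - 75,  -  62, - 14.63, - 8, - 6,70/19,11.24 , 94 ]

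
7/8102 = 7/8102 = 0.00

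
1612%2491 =1612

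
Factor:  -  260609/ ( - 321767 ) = 79^(-1)*4073^(-1 )*260609^1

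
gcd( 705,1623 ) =3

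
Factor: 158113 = 158113^1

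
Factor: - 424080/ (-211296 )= 285/142  =  2^( - 1)*3^1 * 5^1*19^1 * 71^( -1 )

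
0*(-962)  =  0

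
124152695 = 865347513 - 741194818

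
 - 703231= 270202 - 973433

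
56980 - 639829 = - 582849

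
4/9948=1/2487 = 0.00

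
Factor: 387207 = 3^3*14341^1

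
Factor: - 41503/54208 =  - 49/64 = - 2^( - 6 )*7^2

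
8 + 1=9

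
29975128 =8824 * 3397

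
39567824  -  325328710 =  - 285760886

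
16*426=6816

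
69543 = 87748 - 18205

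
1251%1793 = 1251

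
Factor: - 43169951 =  - 11^1*29^1*135329^1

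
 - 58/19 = -4  +  18/19 = - 3.05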